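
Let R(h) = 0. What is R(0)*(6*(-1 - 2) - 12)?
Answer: 0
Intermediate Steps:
R(0)*(6*(-1 - 2) - 12) = 0*(6*(-1 - 2) - 12) = 0*(6*(-3) - 12) = 0*(-18 - 12) = 0*(-30) = 0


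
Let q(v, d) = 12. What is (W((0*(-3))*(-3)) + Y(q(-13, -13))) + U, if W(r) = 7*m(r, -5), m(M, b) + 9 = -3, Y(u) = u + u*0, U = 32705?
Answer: 32633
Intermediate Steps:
Y(u) = u (Y(u) = u + 0 = u)
m(M, b) = -12 (m(M, b) = -9 - 3 = -12)
W(r) = -84 (W(r) = 7*(-12) = -84)
(W((0*(-3))*(-3)) + Y(q(-13, -13))) + U = (-84 + 12) + 32705 = -72 + 32705 = 32633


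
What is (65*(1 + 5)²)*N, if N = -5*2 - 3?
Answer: -30420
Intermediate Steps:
N = -13 (N = -10 - 3 = -13)
(65*(1 + 5)²)*N = (65*(1 + 5)²)*(-13) = (65*6²)*(-13) = (65*36)*(-13) = 2340*(-13) = -30420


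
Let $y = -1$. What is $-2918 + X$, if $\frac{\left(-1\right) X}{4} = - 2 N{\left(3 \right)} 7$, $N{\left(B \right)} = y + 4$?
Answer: $-2750$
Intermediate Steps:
$N{\left(B \right)} = 3$ ($N{\left(B \right)} = -1 + 4 = 3$)
$X = 168$ ($X = - 4 \left(-2\right) 3 \cdot 7 = - 4 \left(\left(-6\right) 7\right) = \left(-4\right) \left(-42\right) = 168$)
$-2918 + X = -2918 + 168 = -2750$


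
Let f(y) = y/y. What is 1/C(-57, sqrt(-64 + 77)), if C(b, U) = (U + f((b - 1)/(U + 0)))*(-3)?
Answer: 1/36 - sqrt(13)/36 ≈ -0.072376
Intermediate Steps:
f(y) = 1
C(b, U) = -3 - 3*U (C(b, U) = (U + 1)*(-3) = (1 + U)*(-3) = -3 - 3*U)
1/C(-57, sqrt(-64 + 77)) = 1/(-3 - 3*sqrt(-64 + 77)) = 1/(-3 - 3*sqrt(13))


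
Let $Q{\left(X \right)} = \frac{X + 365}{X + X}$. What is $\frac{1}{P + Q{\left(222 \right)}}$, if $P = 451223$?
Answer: $\frac{444}{200343599} \approx 2.2162 \cdot 10^{-6}$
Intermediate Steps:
$Q{\left(X \right)} = \frac{365 + X}{2 X}$
$\frac{1}{P + Q{\left(222 \right)}} = \frac{1}{451223 + \frac{365 + 222}{2 \cdot 222}} = \frac{1}{451223 + \frac{1}{2} \cdot \frac{1}{222} \cdot 587} = \frac{1}{451223 + \frac{587}{444}} = \frac{1}{\frac{200343599}{444}} = \frac{444}{200343599}$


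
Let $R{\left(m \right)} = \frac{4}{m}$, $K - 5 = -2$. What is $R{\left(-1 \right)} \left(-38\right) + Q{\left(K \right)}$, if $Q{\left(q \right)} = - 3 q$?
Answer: $143$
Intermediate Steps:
$K = 3$ ($K = 5 - 2 = 3$)
$R{\left(-1 \right)} \left(-38\right) + Q{\left(K \right)} = \frac{4}{-1} \left(-38\right) - 9 = 4 \left(-1\right) \left(-38\right) - 9 = \left(-4\right) \left(-38\right) - 9 = 152 - 9 = 143$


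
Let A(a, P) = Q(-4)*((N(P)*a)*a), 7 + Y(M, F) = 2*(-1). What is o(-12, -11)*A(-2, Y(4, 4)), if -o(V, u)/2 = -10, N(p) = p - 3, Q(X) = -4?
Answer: 3840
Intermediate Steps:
N(p) = -3 + p
Y(M, F) = -9 (Y(M, F) = -7 + 2*(-1) = -7 - 2 = -9)
o(V, u) = 20 (o(V, u) = -2*(-10) = 20)
A(a, P) = -4*a²*(-3 + P) (A(a, P) = -4*(-3 + P)*a*a = -4*a*(-3 + P)*a = -4*a²*(-3 + P))
o(-12, -11)*A(-2, Y(4, 4)) = 20*(4*(-2)²*(3 - 1*(-9))) = 20*(4*4*(3 + 9)) = 20*(4*4*12) = 20*192 = 3840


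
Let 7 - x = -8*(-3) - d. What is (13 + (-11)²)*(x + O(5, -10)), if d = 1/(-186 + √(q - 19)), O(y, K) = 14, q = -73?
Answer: -3492375/8672 - 67*I*√23/8672 ≈ -402.72 - 0.037053*I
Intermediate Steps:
d = 1/(-186 + 2*I*√23) (d = 1/(-186 + √(-73 - 19)) = 1/(-186 + √(-92)) = 1/(-186 + 2*I*√23) ≈ -0.0053621 - 0.00027651*I)
x = -294941/17344 - I*√23/17344 (x = 7 - (-8*(-3) - (-93/17344 - I*√23/17344)) = 7 - (24 + (93/17344 + I*√23/17344)) = 7 - (416349/17344 + I*√23/17344) = 7 + (-416349/17344 - I*√23/17344) = -294941/17344 - I*√23/17344 ≈ -17.005 - 0.00027651*I)
(13 + (-11)²)*(x + O(5, -10)) = (13 + (-11)²)*((-294941/17344 - I*√23/17344) + 14) = (13 + 121)*(-52125/17344 - I*√23/17344) = 134*(-52125/17344 - I*√23/17344) = -3492375/8672 - 67*I*√23/8672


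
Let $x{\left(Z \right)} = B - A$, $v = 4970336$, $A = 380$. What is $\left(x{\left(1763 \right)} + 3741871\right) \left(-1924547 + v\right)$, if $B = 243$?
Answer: $11396532258126$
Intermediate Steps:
$x{\left(Z \right)} = -137$ ($x{\left(Z \right)} = 243 - 380 = -137$)
$\left(x{\left(1763 \right)} + 3741871\right) \left(-1924547 + v\right) = \left(-137 + 3741871\right) \left(-1924547 + 4970336\right) = 3741734 \cdot 3045789 = 11396532258126$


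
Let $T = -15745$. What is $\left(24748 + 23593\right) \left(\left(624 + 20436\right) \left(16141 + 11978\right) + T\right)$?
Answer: $28626109064695$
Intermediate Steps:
$\left(24748 + 23593\right) \left(\left(624 + 20436\right) \left(16141 + 11978\right) + T\right) = \left(24748 + 23593\right) \left(\left(624 + 20436\right) \left(16141 + 11978\right) - 15745\right) = 48341 \left(21060 \cdot 28119 - 15745\right) = 48341 \left(592186140 - 15745\right) = 48341 \cdot 592170395 = 28626109064695$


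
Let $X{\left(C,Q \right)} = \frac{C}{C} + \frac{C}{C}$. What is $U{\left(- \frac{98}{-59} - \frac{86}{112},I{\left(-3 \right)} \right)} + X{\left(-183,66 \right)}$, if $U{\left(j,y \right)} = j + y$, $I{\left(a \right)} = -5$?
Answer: $- \frac{6961}{3304} \approx -2.1068$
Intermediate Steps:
$X{\left(C,Q \right)} = 2$ ($X{\left(C,Q \right)} = 1 + 1 = 2$)
$U{\left(- \frac{98}{-59} - \frac{86}{112},I{\left(-3 \right)} \right)} + X{\left(-183,66 \right)} = \left(\left(- \frac{98}{-59} - \frac{86}{112}\right) - 5\right) + 2 = \left(\left(\left(-98\right) \left(- \frac{1}{59}\right) - \frac{43}{56}\right) - 5\right) + 2 = \left(\left(\frac{98}{59} - \frac{43}{56}\right) - 5\right) + 2 = \left(\frac{2951}{3304} - 5\right) + 2 = - \frac{13569}{3304} + 2 = - \frac{6961}{3304}$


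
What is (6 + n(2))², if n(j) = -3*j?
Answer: 0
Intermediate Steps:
(6 + n(2))² = (6 - 3*2)² = (6 - 6)² = 0² = 0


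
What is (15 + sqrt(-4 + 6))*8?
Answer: 120 + 8*sqrt(2) ≈ 131.31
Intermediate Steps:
(15 + sqrt(-4 + 6))*8 = (15 + sqrt(2))*8 = 120 + 8*sqrt(2)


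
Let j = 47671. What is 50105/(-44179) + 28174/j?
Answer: -1143856309/2106057109 ≈ -0.54313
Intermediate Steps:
50105/(-44179) + 28174/j = 50105/(-44179) + 28174/47671 = 50105*(-1/44179) + 28174*(1/47671) = -50105/44179 + 28174/47671 = -1143856309/2106057109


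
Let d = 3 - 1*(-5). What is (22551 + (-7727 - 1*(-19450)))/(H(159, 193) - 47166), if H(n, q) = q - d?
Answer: -34274/46981 ≈ -0.72953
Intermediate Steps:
d = 8 (d = 3 + 5 = 8)
H(n, q) = -8 + q (H(n, q) = q - 1*8 = q - 8 = -8 + q)
(22551 + (-7727 - 1*(-19450)))/(H(159, 193) - 47166) = (22551 + (-7727 - 1*(-19450)))/((-8 + 193) - 47166) = (22551 + (-7727 + 19450))/(185 - 47166) = (22551 + 11723)/(-46981) = 34274*(-1/46981) = -34274/46981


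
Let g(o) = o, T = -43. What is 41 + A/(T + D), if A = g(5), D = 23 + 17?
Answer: 118/3 ≈ 39.333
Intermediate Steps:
D = 40
A = 5
41 + A/(T + D) = 41 + 5/(-43 + 40) = 41 + 5/(-3) = 41 + 5*(-⅓) = 41 - 5/3 = 118/3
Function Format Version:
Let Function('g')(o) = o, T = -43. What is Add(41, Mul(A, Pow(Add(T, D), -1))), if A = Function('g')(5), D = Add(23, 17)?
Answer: Rational(118, 3) ≈ 39.333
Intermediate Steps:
D = 40
A = 5
Add(41, Mul(A, Pow(Add(T, D), -1))) = Add(41, Mul(5, Pow(Add(-43, 40), -1))) = Add(41, Mul(5, Pow(-3, -1))) = Add(41, Mul(5, Rational(-1, 3))) = Add(41, Rational(-5, 3)) = Rational(118, 3)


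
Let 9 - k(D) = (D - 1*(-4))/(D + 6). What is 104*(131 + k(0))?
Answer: 43472/3 ≈ 14491.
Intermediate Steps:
k(D) = 9 - (4 + D)/(6 + D) (k(D) = 9 - (D - 1*(-4))/(D + 6) = 9 - (D + 4)/(6 + D) = 9 - (4 + D)/(6 + D))
104*(131 + k(0)) = 104*(131 + 2*(25 + 4*0)/(6 + 0)) = 104*(131 + 2*(25 + 0)/6) = 104*(131 + 2*(⅙)*25) = 104*(131 + 25/3) = 104*(418/3) = 43472/3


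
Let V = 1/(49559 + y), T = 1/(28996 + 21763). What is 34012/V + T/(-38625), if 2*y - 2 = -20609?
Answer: 2617666009509630749/1960566375 ≈ 1.3352e+9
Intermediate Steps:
y = -20607/2 (y = 1 + (½)*(-20609) = 1 - 20609/2 = -20607/2 ≈ -10304.)
T = 1/50759 ≈ 1.9701e-5
V = 2/78511 (V = 1/(49559 - 20607/2) = 1/(78511/2) = 2/78511 ≈ 2.5474e-5)
34012/V + T/(-38625) = 34012/(2/78511) + (1/50759)/(-38625) = 34012*(78511/2) + (1/50759)*(-1/38625) = 1335158066 - 1/1960566375 = 2617666009509630749/1960566375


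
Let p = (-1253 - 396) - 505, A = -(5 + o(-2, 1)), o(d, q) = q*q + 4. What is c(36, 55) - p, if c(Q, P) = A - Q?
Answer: 2108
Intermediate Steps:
o(d, q) = 4 + q² (o(d, q) = q² + 4 = 4 + q²)
A = -10 (A = -(5 + (4 + 1²)) = -(5 + (4 + 1)) = -(5 + 5) = -1*10 = -10)
p = -2154 (p = -1649 - 505 = -2154)
c(Q, P) = -10 - Q
c(36, 55) - p = (-10 - 1*36) - 1*(-2154) = (-10 - 36) + 2154 = -46 + 2154 = 2108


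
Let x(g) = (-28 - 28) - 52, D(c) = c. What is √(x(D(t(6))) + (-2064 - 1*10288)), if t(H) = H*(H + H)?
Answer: 2*I*√3115 ≈ 111.62*I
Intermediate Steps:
t(H) = 2*H² (t(H) = H*(2*H) = 2*H²)
x(g) = -108 (x(g) = -56 - 52 = -108)
√(x(D(t(6))) + (-2064 - 1*10288)) = √(-108 + (-2064 - 1*10288)) = √(-108 + (-2064 - 10288)) = √(-108 - 12352) = √(-12460) = 2*I*√3115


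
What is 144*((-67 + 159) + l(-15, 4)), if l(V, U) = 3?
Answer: 13680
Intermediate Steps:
144*((-67 + 159) + l(-15, 4)) = 144*((-67 + 159) + 3) = 144*(92 + 3) = 144*95 = 13680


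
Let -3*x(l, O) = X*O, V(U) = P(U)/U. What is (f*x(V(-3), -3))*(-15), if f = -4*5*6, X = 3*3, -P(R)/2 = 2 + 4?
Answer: 16200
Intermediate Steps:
P(R) = -12 (P(R) = -2*(2 + 4) = -2*6 = -12)
X = 9
V(U) = -12/U
f = -120 (f = -20*6 = -120)
x(l, O) = -3*O
(f*x(V(-3), -3))*(-15) = -(-360)*(-3)*(-15) = -120*9*(-15) = -1080*(-15) = 16200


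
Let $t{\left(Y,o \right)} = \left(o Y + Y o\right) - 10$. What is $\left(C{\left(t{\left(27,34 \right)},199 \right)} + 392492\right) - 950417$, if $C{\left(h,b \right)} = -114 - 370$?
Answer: $-558409$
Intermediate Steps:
$t{\left(Y,o \right)} = -10 + 2 Y o$ ($t{\left(Y,o \right)} = \left(Y o + Y o\right) - 10 = 2 Y o - 10 = -10 + 2 Y o$)
$C{\left(h,b \right)} = -484$ ($C{\left(h,b \right)} = -114 - 370 = -484$)
$\left(C{\left(t{\left(27,34 \right)},199 \right)} + 392492\right) - 950417 = \left(-484 + 392492\right) - 950417 = 392008 - 950417 = -558409$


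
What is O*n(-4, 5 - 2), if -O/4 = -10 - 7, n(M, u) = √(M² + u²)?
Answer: 340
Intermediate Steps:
O = 68 (O = -4*(-10 - 7) = -4*(-17) = 68)
O*n(-4, 5 - 2) = 68*√((-4)² + (5 - 2)²) = 68*√(16 + 3²) = 68*√(16 + 9) = 68*√25 = 68*5 = 340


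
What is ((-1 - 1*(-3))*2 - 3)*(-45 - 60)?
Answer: -105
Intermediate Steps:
((-1 - 1*(-3))*2 - 3)*(-45 - 60) = ((-1 + 3)*2 - 3)*(-105) = (2*2 - 3)*(-105) = (4 - 3)*(-105) = 1*(-105) = -105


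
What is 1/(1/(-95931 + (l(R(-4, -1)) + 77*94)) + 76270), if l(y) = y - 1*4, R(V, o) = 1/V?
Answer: 354789/27059757026 ≈ 1.3111e-5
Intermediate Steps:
l(y) = -4 + y (l(y) = y - 4 = -4 + y)
1/(1/(-95931 + (l(R(-4, -1)) + 77*94)) + 76270) = 1/(1/(-95931 + ((-4 + 1/(-4)) + 77*94)) + 76270) = 1/(1/(-95931 + ((-4 - ¼) + 7238)) + 76270) = 1/(1/(-95931 + (-17/4 + 7238)) + 76270) = 1/(1/(-95931 + 28935/4) + 76270) = 1/(1/(-354789/4) + 76270) = 1/(-4/354789 + 76270) = 1/(27059757026/354789) = 354789/27059757026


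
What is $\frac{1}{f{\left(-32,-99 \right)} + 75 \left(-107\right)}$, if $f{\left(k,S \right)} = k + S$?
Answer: $- \frac{1}{8156} \approx -0.00012261$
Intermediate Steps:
$f{\left(k,S \right)} = S + k$
$\frac{1}{f{\left(-32,-99 \right)} + 75 \left(-107\right)} = \frac{1}{\left(-99 - 32\right) + 75 \left(-107\right)} = \frac{1}{-131 - 8025} = \frac{1}{-8156} = - \frac{1}{8156}$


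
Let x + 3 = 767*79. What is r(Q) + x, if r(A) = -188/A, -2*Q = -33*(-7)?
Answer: 13996666/231 ≈ 60592.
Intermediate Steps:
Q = -231/2 (Q = -(-33)*(-7)/2 = -1/2*231 = -231/2 ≈ -115.50)
x = 60590 (x = -3 + 767*79 = -3 + 60593 = 60590)
r(Q) + x = -188/(-231/2) + 60590 = -188*(-2/231) + 60590 = 376/231 + 60590 = 13996666/231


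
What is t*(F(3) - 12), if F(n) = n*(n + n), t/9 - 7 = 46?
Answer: 2862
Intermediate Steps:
t = 477 (t = 63 + 9*46 = 63 + 414 = 477)
F(n) = 2*n**2 (F(n) = n*(2*n) = 2*n**2)
t*(F(3) - 12) = 477*(2*3**2 - 12) = 477*(2*9 - 12) = 477*(18 - 12) = 477*6 = 2862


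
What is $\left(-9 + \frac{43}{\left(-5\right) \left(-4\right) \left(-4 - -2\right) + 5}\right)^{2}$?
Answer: $\frac{128164}{1225} \approx 104.62$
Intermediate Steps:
$\left(-9 + \frac{43}{\left(-5\right) \left(-4\right) \left(-4 - -2\right) + 5}\right)^{2} = \left(-9 + \frac{43}{20 \left(-4 + 2\right) + 5}\right)^{2} = \left(-9 + \frac{43}{20 \left(-2\right) + 5}\right)^{2} = \left(-9 + \frac{43}{-40 + 5}\right)^{2} = \left(-9 + \frac{43}{-35}\right)^{2} = \left(-9 + 43 \left(- \frac{1}{35}\right)\right)^{2} = \left(-9 - \frac{43}{35}\right)^{2} = \left(- \frac{358}{35}\right)^{2} = \frac{128164}{1225}$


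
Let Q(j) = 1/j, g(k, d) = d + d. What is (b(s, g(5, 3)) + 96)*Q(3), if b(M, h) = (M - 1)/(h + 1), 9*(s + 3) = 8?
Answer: 860/27 ≈ 31.852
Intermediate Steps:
g(k, d) = 2*d
s = -19/9 (s = -3 + (⅑)*8 = -3 + 8/9 = -19/9 ≈ -2.1111)
b(M, h) = (-1 + M)/(1 + h)
(b(s, g(5, 3)) + 96)*Q(3) = ((-1 - 19/9)/(1 + 2*3) + 96)/3 = (-28/9/(1 + 6) + 96)*(⅓) = (-28/9/7 + 96)*(⅓) = ((⅐)*(-28/9) + 96)*(⅓) = (-4/9 + 96)*(⅓) = (860/9)*(⅓) = 860/27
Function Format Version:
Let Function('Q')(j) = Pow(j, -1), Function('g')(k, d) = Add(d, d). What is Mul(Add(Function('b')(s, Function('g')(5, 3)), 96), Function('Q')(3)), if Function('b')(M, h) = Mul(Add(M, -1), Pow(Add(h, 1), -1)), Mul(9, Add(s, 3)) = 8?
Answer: Rational(860, 27) ≈ 31.852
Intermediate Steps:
Function('g')(k, d) = Mul(2, d)
s = Rational(-19, 9) (s = Add(-3, Mul(Rational(1, 9), 8)) = Add(-3, Rational(8, 9)) = Rational(-19, 9) ≈ -2.1111)
Function('b')(M, h) = Mul(Pow(Add(1, h), -1), Add(-1, M)) (Function('b')(M, h) = Mul(Add(-1, M), Pow(Add(1, h), -1)) = Mul(Pow(Add(1, h), -1), Add(-1, M)))
Mul(Add(Function('b')(s, Function('g')(5, 3)), 96), Function('Q')(3)) = Mul(Add(Mul(Pow(Add(1, Mul(2, 3)), -1), Add(-1, Rational(-19, 9))), 96), Pow(3, -1)) = Mul(Add(Mul(Pow(Add(1, 6), -1), Rational(-28, 9)), 96), Rational(1, 3)) = Mul(Add(Mul(Pow(7, -1), Rational(-28, 9)), 96), Rational(1, 3)) = Mul(Add(Mul(Rational(1, 7), Rational(-28, 9)), 96), Rational(1, 3)) = Mul(Add(Rational(-4, 9), 96), Rational(1, 3)) = Mul(Rational(860, 9), Rational(1, 3)) = Rational(860, 27)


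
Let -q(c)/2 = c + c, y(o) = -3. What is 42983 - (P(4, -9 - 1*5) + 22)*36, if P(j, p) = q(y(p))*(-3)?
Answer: 43487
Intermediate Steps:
q(c) = -4*c (q(c) = -2*(c + c) = -4*c)
P(j, p) = -36 (P(j, p) = -4*(-3)*(-3) = 12*(-3) = -36)
42983 - (P(4, -9 - 1*5) + 22)*36 = 42983 - (-36 + 22)*36 = 42983 - (-14)*36 = 42983 - 1*(-504) = 42983 + 504 = 43487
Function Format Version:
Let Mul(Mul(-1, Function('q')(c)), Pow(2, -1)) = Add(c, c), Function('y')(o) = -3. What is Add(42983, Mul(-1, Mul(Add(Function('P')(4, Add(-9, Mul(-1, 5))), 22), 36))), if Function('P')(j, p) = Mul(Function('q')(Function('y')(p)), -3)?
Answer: 43487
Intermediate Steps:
Function('q')(c) = Mul(-4, c) (Function('q')(c) = Mul(-2, Add(c, c)) = Mul(-2, Mul(2, c)) = Mul(-4, c))
Function('P')(j, p) = -36 (Function('P')(j, p) = Mul(Mul(-4, -3), -3) = Mul(12, -3) = -36)
Add(42983, Mul(-1, Mul(Add(Function('P')(4, Add(-9, Mul(-1, 5))), 22), 36))) = Add(42983, Mul(-1, Mul(Add(-36, 22), 36))) = Add(42983, Mul(-1, Mul(-14, 36))) = Add(42983, Mul(-1, -504)) = Add(42983, 504) = 43487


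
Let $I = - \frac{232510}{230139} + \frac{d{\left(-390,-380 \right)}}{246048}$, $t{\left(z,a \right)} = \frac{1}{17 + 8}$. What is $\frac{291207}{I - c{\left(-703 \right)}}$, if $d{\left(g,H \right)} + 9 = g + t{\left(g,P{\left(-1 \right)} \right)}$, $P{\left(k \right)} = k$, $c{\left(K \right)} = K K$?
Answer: $- \frac{68706943584879600}{116603170282104931} \approx -0.58924$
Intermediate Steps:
$c{\left(K \right)} = K^{2}$
$t{\left(z,a \right)} = \frac{1}{25}$
$d{\left(g,H \right)} = - \frac{224}{25} + g$ ($d{\left(g,H \right)} = -9 + \left(g + \frac{1}{25}\right) = -9 + \left(\frac{1}{25} + g\right) = - \frac{224}{25} + g$)
$I = - \frac{238751819731}{235938502800}$ ($I = - \frac{232510}{230139} + \frac{- \frac{224}{25} - 390}{246048} = \left(-232510\right) \frac{1}{230139} - \frac{4987}{3075600} = - \frac{232510}{230139} - \frac{4987}{3075600} = - \frac{238751819731}{235938502800} \approx -1.0119$)
$\frac{291207}{I - c{\left(-703 \right)}} = \frac{291207}{- \frac{238751819731}{235938502800} - \left(-703\right)^{2}} = \frac{291207}{- \frac{238751819731}{235938502800} - 494209} = \frac{291207}{- \frac{116603170282104931}{235938502800}} = 291207 \left(- \frac{235938502800}{116603170282104931}\right) = - \frac{68706943584879600}{116603170282104931}$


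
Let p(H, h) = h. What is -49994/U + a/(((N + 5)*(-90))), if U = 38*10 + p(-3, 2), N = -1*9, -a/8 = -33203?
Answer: 5216908/8595 ≈ 606.97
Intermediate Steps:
a = 265624 (a = -8*(-33203) = 265624)
N = -9
U = 382 (U = 38*10 + 2 = 380 + 2 = 382)
-49994/U + a/(((N + 5)*(-90))) = -49994/382 + 265624/(((-9 + 5)*(-90))) = -49994*1/382 + 265624/((-4*(-90))) = -24997/191 + 265624/360 = -24997/191 + 265624*(1/360) = -24997/191 + 33203/45 = 5216908/8595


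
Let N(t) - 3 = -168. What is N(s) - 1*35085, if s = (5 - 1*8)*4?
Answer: -35250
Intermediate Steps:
s = -12 (s = (5 - 8)*4 = -3*4 = -12)
N(t) = -165 (N(t) = 3 - 168 = -165)
N(s) - 1*35085 = -165 - 1*35085 = -165 - 35085 = -35250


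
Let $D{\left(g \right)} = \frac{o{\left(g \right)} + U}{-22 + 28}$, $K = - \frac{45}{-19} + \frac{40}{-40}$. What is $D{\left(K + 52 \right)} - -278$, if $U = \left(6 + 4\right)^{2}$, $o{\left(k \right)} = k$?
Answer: $\frac{17303}{57} \approx 303.56$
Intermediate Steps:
$K = \frac{26}{19}$ ($K = \left(-45\right) \left(- \frac{1}{19}\right) + 40 \left(- \frac{1}{40}\right) = \frac{45}{19} - 1 = \frac{26}{19} \approx 1.3684$)
$U = 100$ ($U = 10^{2} = 100$)
$D{\left(g \right)} = \frac{50}{3} + \frac{g}{6}$ ($D{\left(g \right)} = \frac{g + 100}{-22 + 28} = \frac{100 + g}{6} = \left(100 + g\right) \frac{1}{6} = \frac{50}{3} + \frac{g}{6}$)
$D{\left(K + 52 \right)} - -278 = \left(\frac{50}{3} + \frac{\frac{26}{19} + 52}{6}\right) - -278 = \left(\frac{50}{3} + \frac{1}{6} \cdot \frac{1014}{19}\right) + 278 = \left(\frac{50}{3} + \frac{169}{19}\right) + 278 = \frac{1457}{57} + 278 = \frac{17303}{57}$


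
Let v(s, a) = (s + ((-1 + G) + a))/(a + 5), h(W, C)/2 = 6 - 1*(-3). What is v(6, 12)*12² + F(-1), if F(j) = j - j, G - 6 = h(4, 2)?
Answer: 5904/17 ≈ 347.29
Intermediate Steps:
h(W, C) = 18 (h(W, C) = 2*(6 - 1*(-3)) = 2*(6 + 3) = 2*9 = 18)
G = 24 (G = 6 + 18 = 24)
F(j) = 0
v(s, a) = (23 + a + s)/(5 + a) (v(s, a) = (s + ((-1 + 24) + a))/(a + 5) = (s + (23 + a))/(5 + a) = (23 + a + s)/(5 + a))
v(6, 12)*12² + F(-1) = ((23 + 12 + 6)/(5 + 12))*12² + 0 = (41/17)*144 + 0 = 5904/17 + 0 = 5904/17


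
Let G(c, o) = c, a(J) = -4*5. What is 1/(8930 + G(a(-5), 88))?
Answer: 1/8910 ≈ 0.00011223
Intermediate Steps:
a(J) = -20
1/(8930 + G(a(-5), 88)) = 1/(8930 - 20) = 1/8910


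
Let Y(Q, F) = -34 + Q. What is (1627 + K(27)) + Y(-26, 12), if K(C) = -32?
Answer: 1535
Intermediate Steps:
(1627 + K(27)) + Y(-26, 12) = (1627 - 32) + (-34 - 26) = 1595 - 60 = 1535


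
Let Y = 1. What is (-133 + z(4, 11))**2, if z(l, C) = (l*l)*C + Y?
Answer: 1936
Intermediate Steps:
z(l, C) = 1 + C*l**2 (z(l, C) = (l*l)*C + 1 = l**2*C + 1 = C*l**2 + 1 = 1 + C*l**2)
(-133 + z(4, 11))**2 = (-133 + (1 + 11*4**2))**2 = (-133 + (1 + 11*16))**2 = (-133 + (1 + 176))**2 = (-133 + 177)**2 = 44**2 = 1936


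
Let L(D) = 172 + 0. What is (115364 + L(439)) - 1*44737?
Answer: 70799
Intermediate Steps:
L(D) = 172
(115364 + L(439)) - 1*44737 = (115364 + 172) - 1*44737 = 115536 - 44737 = 70799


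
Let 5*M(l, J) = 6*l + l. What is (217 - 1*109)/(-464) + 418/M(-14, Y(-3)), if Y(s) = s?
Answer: -122543/5684 ≈ -21.559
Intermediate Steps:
M(l, J) = 7*l/5 (M(l, J) = (6*l + l)/5 = (7*l)/5 = 7*l/5)
(217 - 1*109)/(-464) + 418/M(-14, Y(-3)) = (217 - 1*109)/(-464) + 418/(((7/5)*(-14))) = (217 - 109)*(-1/464) + 418/(-98/5) = 108*(-1/464) + 418*(-5/98) = -27/116 - 1045/49 = -122543/5684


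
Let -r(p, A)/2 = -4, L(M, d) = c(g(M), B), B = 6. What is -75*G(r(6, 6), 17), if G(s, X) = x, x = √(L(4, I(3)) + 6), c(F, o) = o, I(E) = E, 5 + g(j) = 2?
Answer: -150*√3 ≈ -259.81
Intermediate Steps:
g(j) = -3 (g(j) = -5 + 2 = -3)
L(M, d) = 6
r(p, A) = 8 (r(p, A) = -2*(-4) = 8)
x = 2*√3 (x = √(6 + 6) = √12 = 2*√3 ≈ 3.4641)
G(s, X) = 2*√3
-75*G(r(6, 6), 17) = -150*√3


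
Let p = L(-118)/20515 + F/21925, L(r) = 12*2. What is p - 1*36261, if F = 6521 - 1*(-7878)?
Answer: -3261917825438/89958275 ≈ -36260.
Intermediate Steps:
L(r) = 24
F = 14399 (F = 6521 + 7878 = 14399)
p = 59184337/89958275 (p = 24/20515 + 14399/21925 = 59184337/89958275 ≈ 0.65791)
p - 1*36261 = 59184337/89958275 - 1*36261 = 59184337/89958275 - 36261 = -3261917825438/89958275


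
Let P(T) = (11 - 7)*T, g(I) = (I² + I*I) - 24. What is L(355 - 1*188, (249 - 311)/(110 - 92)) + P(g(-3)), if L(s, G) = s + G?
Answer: 1256/9 ≈ 139.56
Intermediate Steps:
g(I) = -24 + 2*I² (g(I) = (I² + I²) - 24 = 2*I² - 24 = -24 + 2*I²)
L(s, G) = G + s
P(T) = 4*T
L(355 - 1*188, (249 - 311)/(110 - 92)) + P(g(-3)) = ((249 - 311)/(110 - 92) + (355 - 1*188)) + 4*(-24 + 2*(-3)²) = (-62/18 + (355 - 188)) + 4*(-24 + 2*9) = (-62*1/18 + 167) + 4*(-24 + 18) = (-31/9 + 167) + 4*(-6) = 1472/9 - 24 = 1256/9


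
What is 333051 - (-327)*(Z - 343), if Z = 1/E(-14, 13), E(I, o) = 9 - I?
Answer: 5080797/23 ≈ 2.2090e+5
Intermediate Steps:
Z = 1/23 (Z = 1/(9 - 1*(-14)) = 1/(9 + 14) = 1/23 ≈ 0.043478)
333051 - (-327)*(Z - 343) = 333051 - (-327)*(1/23 - 343) = 333051 - (-327)*(-7888)/23 = 333051 - 1*2579376/23 = 333051 - 2579376/23 = 5080797/23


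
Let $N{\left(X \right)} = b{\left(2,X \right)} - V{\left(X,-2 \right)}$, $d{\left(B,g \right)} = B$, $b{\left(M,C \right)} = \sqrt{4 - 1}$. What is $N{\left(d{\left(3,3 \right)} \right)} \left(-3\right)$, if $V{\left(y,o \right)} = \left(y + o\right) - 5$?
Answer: $-12 - 3 \sqrt{3} \approx -17.196$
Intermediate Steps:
$b{\left(M,C \right)} = \sqrt{3}$
$V{\left(y,o \right)} = -5 + o + y$ ($V{\left(y,o \right)} = \left(o + y\right) - 5 = -5 + o + y$)
$N{\left(X \right)} = 7 + \sqrt{3} - X$ ($N{\left(X \right)} = \sqrt{3} - \left(-5 - 2 + X\right) = \sqrt{3} - \left(-7 + X\right) = 7 + \sqrt{3} - X$)
$N{\left(d{\left(3,3 \right)} \right)} \left(-3\right) = \left(7 + \sqrt{3} - 3\right) \left(-3\right) = \left(4 + \sqrt{3}\right) \left(-3\right) = -12 - 3 \sqrt{3}$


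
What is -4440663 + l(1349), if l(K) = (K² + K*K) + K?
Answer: -799712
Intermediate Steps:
l(K) = K + 2*K² (l(K) = (K² + K²) + K = 2*K² + K = K + 2*K²)
-4440663 + l(1349) = -4440663 + 1349*(1 + 2*1349) = -4440663 + 1349*(1 + 2698) = -4440663 + 1349*2699 = -4440663 + 3640951 = -799712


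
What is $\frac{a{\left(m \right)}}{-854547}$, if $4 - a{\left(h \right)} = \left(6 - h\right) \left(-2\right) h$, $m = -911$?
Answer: $\frac{1670770}{854547} \approx 1.9552$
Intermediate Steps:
$a{\left(h \right)} = 4 - h \left(-12 + 2 h\right)$ ($a{\left(h \right)} = 4 - \left(6 - h\right) \left(-2\right) h = 4 - \left(-12 + 2 h\right) h = 4 - h \left(-12 + 2 h\right)$)
$\frac{a{\left(m \right)}}{-854547} = \frac{4 - 2 \left(-911\right)^{2} + 12 \left(-911\right)}{-854547} = \left(4 - 1659842 - 10932\right) \left(- \frac{1}{854547}\right) = \left(-1670770\right) \left(- \frac{1}{854547}\right) = \frac{1670770}{854547}$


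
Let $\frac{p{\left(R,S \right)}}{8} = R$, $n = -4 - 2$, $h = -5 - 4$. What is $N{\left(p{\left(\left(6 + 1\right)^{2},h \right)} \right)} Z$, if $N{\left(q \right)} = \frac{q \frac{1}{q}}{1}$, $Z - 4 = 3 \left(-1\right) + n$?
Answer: $-5$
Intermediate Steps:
$h = -9$ ($h = -5 - 4 = -9$)
$n = -6$
$p{\left(R,S \right)} = 8 R$
$Z = -5$ ($Z = 4 + \left(3 \left(-1\right) - 6\right) = 4 - 9 = -5$)
$N{\left(q \right)} = 1$ ($N{\left(q \right)} = 1 \cdot 1 = 1$)
$N{\left(p{\left(\left(6 + 1\right)^{2},h \right)} \right)} Z = 1 \left(-5\right) = -5$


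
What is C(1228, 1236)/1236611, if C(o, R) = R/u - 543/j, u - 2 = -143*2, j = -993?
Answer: -89428/29061595111 ≈ -3.0772e-6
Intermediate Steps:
u = -284 (u = 2 - 143*2 = 2 - 286 = -284)
C(o, R) = 181/331 - R/284 (C(o, R) = R/(-284) - 543/(-993) = R*(-1/284) - 543*(-1/993) = -R/284 + 181/331 = 181/331 - R/284)
C(1228, 1236)/1236611 = (181/331 - 1/284*1236)/1236611 = (181/331 - 309/71)*(1/1236611) = -89428/23501*1/1236611 = -89428/29061595111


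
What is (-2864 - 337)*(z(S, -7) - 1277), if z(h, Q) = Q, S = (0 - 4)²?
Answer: 4110084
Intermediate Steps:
S = 16 (S = (-4)² = 16)
(-2864 - 337)*(z(S, -7) - 1277) = (-2864 - 337)*(-7 - 1277) = -3201*(-1284) = 4110084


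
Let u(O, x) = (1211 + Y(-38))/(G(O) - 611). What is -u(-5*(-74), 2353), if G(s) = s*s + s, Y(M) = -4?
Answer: -1207/136659 ≈ -0.0088322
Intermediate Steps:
G(s) = s + s**2 (G(s) = s**2 + s = s + s**2)
u(O, x) = 1207/(-611 + O*(1 + O)) (u(O, x) = (1211 - 4)/(O*(1 + O) - 611) = 1207/(-611 + O*(1 + O)))
-u(-5*(-74), 2353) = -1207/(-611 + (-5*(-74))*(1 - 5*(-74))) = -1207/(-611 + 370*(1 + 370)) = -1207/(-611 + 370*371) = -1207/(-611 + 137270) = -1207/136659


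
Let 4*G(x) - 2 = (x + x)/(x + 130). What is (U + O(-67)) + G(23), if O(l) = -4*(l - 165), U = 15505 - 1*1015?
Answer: 2359042/153 ≈ 15419.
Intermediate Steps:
U = 14490 (U = 15505 - 1015 = 14490)
G(x) = ½ + x/(2*(130 + x)) (G(x) = ½ + ((x + x)/(x + 130))/4 = ½ + ((2*x)/(130 + x))/4 = ½ + (2*x/(130 + x))/4 = ½ + x/(2*(130 + x)))
O(l) = 660 - 4*l (O(l) = -4*(-165 + l) = 660 - 4*l)
(U + O(-67)) + G(23) = (14490 + (660 - 4*(-67))) + (65 + 23)/(130 + 23) = (14490 + (660 + 268)) + 88/153 = (14490 + 928) + (1/153)*88 = 15418 + 88/153 = 2359042/153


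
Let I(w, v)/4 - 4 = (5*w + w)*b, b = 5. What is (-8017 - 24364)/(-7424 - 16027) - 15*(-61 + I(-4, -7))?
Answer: 184709006/23451 ≈ 7876.4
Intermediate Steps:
I(w, v) = 16 + 120*w (I(w, v) = 16 + 4*((5*w + w)*5) = 16 + 4*((6*w)*5) = 16 + 4*(30*w) = 16 + 120*w)
(-8017 - 24364)/(-7424 - 16027) - 15*(-61 + I(-4, -7)) = (-8017 - 24364)/(-7424 - 16027) - 15*(-61 + (16 + 120*(-4))) = -32381/(-23451) - 15*(-61 + (16 - 480)) = -32381*(-1/23451) - 15*(-61 - 464) = 32381/23451 - 15*(-525) = 32381/23451 + 7875 = 184709006/23451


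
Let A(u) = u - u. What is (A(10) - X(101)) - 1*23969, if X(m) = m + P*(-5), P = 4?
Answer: -24050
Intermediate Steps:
A(u) = 0
X(m) = -20 + m (X(m) = m + 4*(-5) = m - 20 = -20 + m)
(A(10) - X(101)) - 1*23969 = (0 - (-20 + 101)) - 1*23969 = (0 - 1*81) - 23969 = (0 - 81) - 23969 = -81 - 23969 = -24050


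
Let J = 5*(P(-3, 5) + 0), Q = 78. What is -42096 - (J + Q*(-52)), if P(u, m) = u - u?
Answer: -38040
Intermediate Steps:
P(u, m) = 0
J = 0 (J = 5*(0 + 0) = 5*0 = 0)
-42096 - (J + Q*(-52)) = -42096 - (0 + 78*(-52)) = -42096 - (0 - 4056) = -42096 - 1*(-4056) = -42096 + 4056 = -38040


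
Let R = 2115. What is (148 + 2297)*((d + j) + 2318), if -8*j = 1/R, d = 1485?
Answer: 10488521717/1128 ≈ 9.2983e+6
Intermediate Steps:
j = -1/16920 (j = -⅛/2115 = -⅛*1/2115 = -1/16920 ≈ -5.9102e-5)
(148 + 2297)*((d + j) + 2318) = (148 + 2297)*((1485 - 1/16920) + 2318) = 2445*(25126199/16920 + 2318) = 2445*(64346759/16920) = 10488521717/1128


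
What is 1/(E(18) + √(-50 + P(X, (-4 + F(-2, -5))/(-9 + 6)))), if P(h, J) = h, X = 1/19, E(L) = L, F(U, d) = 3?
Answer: 342/7105 - I*√18031/7105 ≈ 0.048135 - 0.018899*I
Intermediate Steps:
X = 1/19 ≈ 0.052632
1/(E(18) + √(-50 + P(X, (-4 + F(-2, -5))/(-9 + 6)))) = 1/(18 + √(-50 + 1/19)) = 1/(18 + √(-949/19)) = 1/(18 + I*√18031/19)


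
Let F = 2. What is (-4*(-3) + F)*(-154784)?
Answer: -2166976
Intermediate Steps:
(-4*(-3) + F)*(-154784) = (-4*(-3) + 2)*(-154784) = (12 + 2)*(-154784) = 14*(-154784) = -2166976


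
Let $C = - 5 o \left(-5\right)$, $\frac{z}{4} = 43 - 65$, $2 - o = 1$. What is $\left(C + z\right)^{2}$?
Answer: $3969$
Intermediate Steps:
$o = 1$ ($o = 2 - 1 = 1$)
$z = -88$ ($z = 4 \left(43 - 65\right) = 4 \left(-22\right) = -88$)
$C = 25$ ($C = \left(-5\right) 1 \left(-5\right) = \left(-5\right) \left(-5\right) = 25$)
$\left(C + z\right)^{2} = \left(25 - 88\right)^{2} = \left(-63\right)^{2} = 3969$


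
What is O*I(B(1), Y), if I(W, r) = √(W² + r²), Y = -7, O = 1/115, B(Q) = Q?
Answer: √2/23 ≈ 0.061488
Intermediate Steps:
O = 1/115 ≈ 0.0086956
O*I(B(1), Y) = √(1² + (-7)²)/115 = √(1 + 49)/115 = √50/115 = (5*√2)/115 = √2/23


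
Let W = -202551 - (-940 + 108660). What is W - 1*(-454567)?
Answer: 144296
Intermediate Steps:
W = -310271 (W = -202551 - 1*107720 = -202551 - 107720 = -310271)
W - 1*(-454567) = -310271 - 1*(-454567) = -310271 + 454567 = 144296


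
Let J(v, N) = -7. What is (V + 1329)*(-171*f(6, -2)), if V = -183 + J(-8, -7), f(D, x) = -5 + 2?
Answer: 584307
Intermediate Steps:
f(D, x) = -3
V = -190 (V = -183 - 7 = -190)
(V + 1329)*(-171*f(6, -2)) = (-190 + 1329)*(-171*(-3)) = 1139*513 = 584307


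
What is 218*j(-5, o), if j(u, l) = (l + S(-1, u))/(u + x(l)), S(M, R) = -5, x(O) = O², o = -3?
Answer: -436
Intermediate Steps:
j(u, l) = (-5 + l)/(u + l²) (j(u, l) = (l - 5)/(u + l²) = (-5 + l)/(u + l²))
218*j(-5, o) = 218*((-5 - 3)/(-5 + (-3)²)) = 218*(-8/(-5 + 9)) = 218*(-8/4) = 218*((¼)*(-8)) = 218*(-2) = -436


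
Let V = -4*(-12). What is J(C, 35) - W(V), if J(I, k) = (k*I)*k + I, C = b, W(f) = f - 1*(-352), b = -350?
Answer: -429500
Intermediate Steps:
V = 48
W(f) = 352 + f (W(f) = f + 352 = 352 + f)
C = -350
J(I, k) = I + I*k² (J(I, k) = (I*k)*k + I = I*k² + I = I + I*k²)
J(C, 35) - W(V) = -350*(1 + 35²) - (352 + 48) = -350*(1 + 1225) - 1*400 = -350*1226 - 400 = -429100 - 400 = -429500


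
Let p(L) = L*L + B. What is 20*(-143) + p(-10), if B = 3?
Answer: -2757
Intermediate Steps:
p(L) = 3 + L**2 (p(L) = L*L + 3 = L**2 + 3 = 3 + L**2)
20*(-143) + p(-10) = 20*(-143) + (3 + (-10)**2) = -2860 + (3 + 100) = -2860 + 103 = -2757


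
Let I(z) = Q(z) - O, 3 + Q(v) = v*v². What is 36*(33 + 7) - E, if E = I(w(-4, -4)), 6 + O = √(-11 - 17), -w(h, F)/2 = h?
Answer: 925 + 2*I*√7 ≈ 925.0 + 5.2915*I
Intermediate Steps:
Q(v) = -3 + v³ (Q(v) = -3 + v*v² = -3 + v³)
w(h, F) = -2*h
O = -6 + 2*I*√7 (O = -6 + √(-11 - 17) = -6 + √(-28) = -6 + 2*I*√7 ≈ -6.0 + 5.2915*I)
I(z) = 3 + z³ - 2*I*√7 (I(z) = (-3 + z³) - (-6 + 2*I*√7) = (-3 + z³) + (6 - 2*I*√7) = 3 + z³ - 2*I*√7)
E = 515 - 2*I*√7 (E = 3 + (-2*(-4))³ - 2*I*√7 = 3 + 8³ - 2*I*√7 = 3 + 512 - 2*I*√7 = 515 - 2*I*√7 ≈ 515.0 - 5.2915*I)
36*(33 + 7) - E = 36*(33 + 7) - (515 - 2*I*√7) = 36*40 + (-515 + 2*I*√7) = 1440 + (-515 + 2*I*√7) = 925 + 2*I*√7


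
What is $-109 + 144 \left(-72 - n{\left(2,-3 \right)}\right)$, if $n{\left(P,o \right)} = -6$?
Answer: $-9613$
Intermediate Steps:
$-109 + 144 \left(-72 - n{\left(2,-3 \right)}\right) = -109 + 144 \left(-72 - -6\right) = -109 + 144 \left(-72 + 6\right) = -109 + 144 \left(-66\right) = -109 - 9504 = -9613$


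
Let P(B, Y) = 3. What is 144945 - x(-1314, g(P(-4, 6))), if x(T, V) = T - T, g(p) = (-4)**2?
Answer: 144945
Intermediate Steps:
g(p) = 16
x(T, V) = 0
144945 - x(-1314, g(P(-4, 6))) = 144945 - 1*0 = 144945 + 0 = 144945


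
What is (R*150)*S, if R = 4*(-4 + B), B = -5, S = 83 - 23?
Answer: -324000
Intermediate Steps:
S = 60
R = -36 (R = 4*(-4 - 5) = 4*(-9) = -36)
(R*150)*S = -36*150*60 = -5400*60 = -324000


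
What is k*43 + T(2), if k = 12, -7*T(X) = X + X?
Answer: 3608/7 ≈ 515.43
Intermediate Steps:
T(X) = -2*X/7 (T(X) = -(X + X)/7 = -2*X/7)
k*43 + T(2) = 12*43 - 2/7*2 = 516 - 4/7 = 3608/7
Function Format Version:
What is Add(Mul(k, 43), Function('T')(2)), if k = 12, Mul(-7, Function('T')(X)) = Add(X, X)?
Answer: Rational(3608, 7) ≈ 515.43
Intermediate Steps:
Function('T')(X) = Mul(Rational(-2, 7), X) (Function('T')(X) = Mul(Rational(-1, 7), Add(X, X)) = Mul(Rational(-1, 7), Mul(2, X)) = Mul(Rational(-2, 7), X))
Add(Mul(k, 43), Function('T')(2)) = Add(Mul(12, 43), Mul(Rational(-2, 7), 2)) = Add(516, Rational(-4, 7)) = Rational(3608, 7)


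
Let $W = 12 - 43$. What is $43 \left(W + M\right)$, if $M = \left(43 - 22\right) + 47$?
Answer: $1591$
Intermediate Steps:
$M = 68$ ($M = 21 + 47 = 68$)
$W = -31$ ($W = 12 - 43 = -31$)
$43 \left(W + M\right) = 43 \left(-31 + 68\right) = 43 \cdot 37 = 1591$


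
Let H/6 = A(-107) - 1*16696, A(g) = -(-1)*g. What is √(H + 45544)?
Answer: I*√55274 ≈ 235.1*I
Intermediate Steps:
A(g) = g
H = -100818 (H = 6*(-107 - 1*16696) = 6*(-107 - 16696) = 6*(-16803) = -100818)
√(H + 45544) = √(-100818 + 45544) = √(-55274) = I*√55274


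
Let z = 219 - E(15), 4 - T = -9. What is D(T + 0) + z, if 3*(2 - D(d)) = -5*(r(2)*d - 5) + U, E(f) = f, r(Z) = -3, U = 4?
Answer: 394/3 ≈ 131.33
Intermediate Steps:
T = 13 (T = 4 - 1*(-9) = 4 + 9 = 13)
z = 204 (z = 219 - 1*15 = 219 - 15 = 204)
D(d) = -23/3 - 5*d (D(d) = 2 - (-5*(-3*d - 5) + 4)/3 = 2 - (-5*(-5 - 3*d) + 4)/3 = 2 - ((25 + 15*d) + 4)/3 = 2 - (29 + 15*d)/3 = 2 + (-29/3 - 5*d) = -23/3 - 5*d)
D(T + 0) + z = (-23/3 - 5*(13 + 0)) + 204 = (-23/3 - 5*13) + 204 = (-23/3 - 65) + 204 = -218/3 + 204 = 394/3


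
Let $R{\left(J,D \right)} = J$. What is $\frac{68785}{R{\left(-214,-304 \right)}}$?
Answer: $- \frac{68785}{214} \approx -321.43$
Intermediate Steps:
$\frac{68785}{R{\left(-214,-304 \right)}} = \frac{68785}{-214} = 68785 \left(- \frac{1}{214}\right) = - \frac{68785}{214}$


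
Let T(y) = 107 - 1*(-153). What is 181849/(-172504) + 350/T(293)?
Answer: 654783/2242552 ≈ 0.29198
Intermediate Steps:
T(y) = 260 (T(y) = 107 + 153 = 260)
181849/(-172504) + 350/T(293) = 181849/(-172504) + 350/260 = 181849*(-1/172504) + 350*(1/260) = -181849/172504 + 35/26 = 654783/2242552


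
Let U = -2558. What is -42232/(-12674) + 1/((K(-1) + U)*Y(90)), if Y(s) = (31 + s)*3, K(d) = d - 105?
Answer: 20419841375/6128081784 ≈ 3.3322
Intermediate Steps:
K(d) = -105 + d
Y(s) = 93 + 3*s
-42232/(-12674) + 1/((K(-1) + U)*Y(90)) = -42232/(-12674) + 1/(((-105 - 1) - 2558)*(93 + 3*90)) = -42232*(-1/12674) + 1/((-106 - 2558)*(93 + 270)) = 21116/6337 + 1/(-2664*363) = 21116/6337 - 1/2664*1/363 = 21116/6337 - 1/967032 = 20419841375/6128081784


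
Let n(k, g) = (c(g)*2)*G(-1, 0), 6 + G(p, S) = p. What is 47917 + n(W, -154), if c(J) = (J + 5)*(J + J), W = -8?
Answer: -594571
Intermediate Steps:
G(p, S) = -6 + p
c(J) = 2*J*(5 + J) (c(J) = (5 + J)*(2*J) = 2*J*(5 + J))
n(k, g) = -28*g*(5 + g) (n(k, g) = ((2*g*(5 + g))*2)*(-6 - 1) = (4*g*(5 + g))*(-7) = -28*g*(5 + g))
47917 + n(W, -154) = 47917 - 28*(-154)*(5 - 154) = 47917 - 28*(-154)*(-149) = 47917 - 642488 = -594571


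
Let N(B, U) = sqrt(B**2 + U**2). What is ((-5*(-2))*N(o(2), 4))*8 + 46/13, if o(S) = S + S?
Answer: 46/13 + 320*sqrt(2) ≈ 456.09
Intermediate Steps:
o(S) = 2*S
((-5*(-2))*N(o(2), 4))*8 + 46/13 = ((-5*(-2))*sqrt((2*2)**2 + 4**2))*8 + 46/13 = (10*sqrt(4**2 + 16))*8 + 46*(1/13) = (10*sqrt(16 + 16))*8 + 46/13 = (10*sqrt(32))*8 + 46/13 = (10*(4*sqrt(2)))*8 + 46/13 = (40*sqrt(2))*8 + 46/13 = 320*sqrt(2) + 46/13 = 46/13 + 320*sqrt(2)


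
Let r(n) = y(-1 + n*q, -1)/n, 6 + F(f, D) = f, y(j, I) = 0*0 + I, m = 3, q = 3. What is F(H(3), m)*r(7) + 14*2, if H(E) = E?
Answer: 199/7 ≈ 28.429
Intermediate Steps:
y(j, I) = I (y(j, I) = 0 + I = I)
F(f, D) = -6 + f
r(n) = -1/n
F(H(3), m)*r(7) + 14*2 = (-6 + 3)*(-1/7) + 14*2 = -(-3)/7 + 28 = -3*(-⅐) + 28 = 3/7 + 28 = 199/7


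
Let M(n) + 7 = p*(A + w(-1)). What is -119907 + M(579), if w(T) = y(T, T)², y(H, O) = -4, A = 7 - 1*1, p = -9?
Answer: -120112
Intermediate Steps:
A = 6 (A = 7 - 1 = 6)
w(T) = 16 (w(T) = (-4)² = 16)
M(n) = -205 (M(n) = -7 - 9*(6 + 16) = -7 - 9*22 = -7 - 198 = -205)
-119907 + M(579) = -119907 - 205 = -120112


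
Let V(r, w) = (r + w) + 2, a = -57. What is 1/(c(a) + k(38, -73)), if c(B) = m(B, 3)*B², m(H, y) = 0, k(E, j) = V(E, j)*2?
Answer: -1/66 ≈ -0.015152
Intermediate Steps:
V(r, w) = 2 + r + w
k(E, j) = 4 + 2*E + 2*j (k(E, j) = (2 + E + j)*2 = 4 + 2*E + 2*j)
c(B) = 0 (c(B) = 0*B² = 0)
1/(c(a) + k(38, -73)) = 1/(0 + (4 + 2*38 + 2*(-73))) = 1/(0 + (4 + 76 - 146)) = 1/(0 - 66) = 1/(-66) = -1/66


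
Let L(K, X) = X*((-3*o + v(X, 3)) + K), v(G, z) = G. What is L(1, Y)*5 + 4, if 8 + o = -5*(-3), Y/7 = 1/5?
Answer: -631/5 ≈ -126.20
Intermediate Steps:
Y = 7/5 (Y = 7*(1/5) = 7*(1*(⅕)) = 7*(⅕) = 7/5 ≈ 1.4000)
o = 7 (o = -8 - 5*(-3) = -8 + 15 = 7)
L(K, X) = X*(-21 + K + X) (L(K, X) = X*((-3*7 + X) + K) = X*((-21 + X) + K) = X*(-21 + K + X))
L(1, Y)*5 + 4 = (7*(-21 + 1 + 7/5)/5)*5 + 4 = ((7/5)*(-93/5))*5 + 4 = -651/25*5 + 4 = -651/5 + 4 = -631/5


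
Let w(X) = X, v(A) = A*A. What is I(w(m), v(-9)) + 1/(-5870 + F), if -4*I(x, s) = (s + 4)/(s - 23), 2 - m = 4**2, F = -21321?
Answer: -2311467/6308312 ≈ -0.36642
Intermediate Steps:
v(A) = A**2
m = -14 (m = 2 - 1*4**2 = 2 - 1*16 = 2 - 16 = -14)
I(x, s) = -(4 + s)/(4*(-23 + s)) (I(x, s) = -(s + 4)/(4*(s - 23)) = -(4 + s)/(4*(-23 + s)))
I(w(m), v(-9)) + 1/(-5870 + F) = (-4 - 1*(-9)**2)/(4*(-23 + (-9)**2)) + 1/(-5870 - 21321) = (-4 - 1*81)/(4*(-23 + 81)) + 1/(-27191) = (1/4)*(-4 - 81)/58 - 1/27191 = (1/4)*(1/58)*(-85) - 1/27191 = -85/232 - 1/27191 = -2311467/6308312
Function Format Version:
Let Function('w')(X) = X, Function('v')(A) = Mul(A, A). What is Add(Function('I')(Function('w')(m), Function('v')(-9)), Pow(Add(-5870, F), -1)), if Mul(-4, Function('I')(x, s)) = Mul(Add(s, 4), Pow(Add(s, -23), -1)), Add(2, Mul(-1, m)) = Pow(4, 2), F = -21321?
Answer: Rational(-2311467, 6308312) ≈ -0.36642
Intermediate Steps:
Function('v')(A) = Pow(A, 2)
m = -14 (m = Add(2, Mul(-1, Pow(4, 2))) = Add(2, Mul(-1, 16)) = Add(2, -16) = -14)
Function('I')(x, s) = Mul(Rational(-1, 4), Pow(Add(-23, s), -1), Add(4, s)) (Function('I')(x, s) = Mul(Rational(-1, 4), Mul(Add(s, 4), Pow(Add(s, -23), -1))) = Mul(Rational(-1, 4), Mul(Add(4, s), Pow(Add(-23, s), -1))) = Mul(Rational(-1, 4), Mul(Pow(Add(-23, s), -1), Add(4, s))) = Mul(Rational(-1, 4), Pow(Add(-23, s), -1), Add(4, s)))
Add(Function('I')(Function('w')(m), Function('v')(-9)), Pow(Add(-5870, F), -1)) = Add(Mul(Rational(1, 4), Pow(Add(-23, Pow(-9, 2)), -1), Add(-4, Mul(-1, Pow(-9, 2)))), Pow(Add(-5870, -21321), -1)) = Add(Mul(Rational(1, 4), Pow(Add(-23, 81), -1), Add(-4, Mul(-1, 81))), Pow(-27191, -1)) = Add(Mul(Rational(1, 4), Pow(58, -1), Add(-4, -81)), Rational(-1, 27191)) = Add(Mul(Rational(1, 4), Rational(1, 58), -85), Rational(-1, 27191)) = Add(Rational(-85, 232), Rational(-1, 27191)) = Rational(-2311467, 6308312)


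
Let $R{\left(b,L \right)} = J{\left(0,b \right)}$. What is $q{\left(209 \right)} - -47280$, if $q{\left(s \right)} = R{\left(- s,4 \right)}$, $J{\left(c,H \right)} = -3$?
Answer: $47277$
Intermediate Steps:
$R{\left(b,L \right)} = -3$
$q{\left(s \right)} = -3$
$q{\left(209 \right)} - -47280 = -3 - -47280 = -3 + 47280 = 47277$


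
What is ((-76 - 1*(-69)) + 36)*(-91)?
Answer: -2639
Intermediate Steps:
((-76 - 1*(-69)) + 36)*(-91) = ((-76 + 69) + 36)*(-91) = (-7 + 36)*(-91) = 29*(-91) = -2639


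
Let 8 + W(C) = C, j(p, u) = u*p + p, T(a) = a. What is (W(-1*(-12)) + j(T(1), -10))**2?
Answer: 25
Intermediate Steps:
j(p, u) = p + p*u (j(p, u) = p*u + p = p + p*u)
W(C) = -8 + C
(W(-1*(-12)) + j(T(1), -10))**2 = ((-8 - 1*(-12)) + 1*(1 - 10))**2 = ((-8 + 12) + 1*(-9))**2 = (4 - 9)**2 = (-5)**2 = 25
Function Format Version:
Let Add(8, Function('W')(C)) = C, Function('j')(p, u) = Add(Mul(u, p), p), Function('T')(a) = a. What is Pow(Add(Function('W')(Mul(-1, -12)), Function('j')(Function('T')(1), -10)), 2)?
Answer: 25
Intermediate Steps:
Function('j')(p, u) = Add(p, Mul(p, u)) (Function('j')(p, u) = Add(Mul(p, u), p) = Add(p, Mul(p, u)))
Function('W')(C) = Add(-8, C)
Pow(Add(Function('W')(Mul(-1, -12)), Function('j')(Function('T')(1), -10)), 2) = Pow(Add(Add(-8, Mul(-1, -12)), Mul(1, Add(1, -10))), 2) = Pow(Add(Add(-8, 12), Mul(1, -9)), 2) = Pow(Add(4, -9), 2) = Pow(-5, 2) = 25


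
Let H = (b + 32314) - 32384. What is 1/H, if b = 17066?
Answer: 1/16996 ≈ 5.8837e-5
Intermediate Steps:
H = 16996 (H = (17066 + 32314) - 32384 = 49380 - 32384 = 16996)
1/H = 1/16996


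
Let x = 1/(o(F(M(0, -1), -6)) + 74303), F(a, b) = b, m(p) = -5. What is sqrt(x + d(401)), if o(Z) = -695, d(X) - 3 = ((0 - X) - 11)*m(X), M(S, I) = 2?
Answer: sqrt(2794404518610)/36804 ≈ 45.420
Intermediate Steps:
d(X) = 58 + 5*X (d(X) = 3 + ((0 - X) - 11)*(-5) = 3 + (-X - 11)*(-5) = 3 + (-11 - X)*(-5) = 3 + (55 + 5*X) = 58 + 5*X)
x = 1/73608 (x = 1/(-695 + 74303) = 1/73608 ≈ 1.3585e-5)
sqrt(x + d(401)) = sqrt(1/73608 + (58 + 5*401)) = sqrt(1/73608 + (58 + 2005)) = sqrt(1/73608 + 2063) = sqrt(151853305/73608) = sqrt(2794404518610)/36804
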